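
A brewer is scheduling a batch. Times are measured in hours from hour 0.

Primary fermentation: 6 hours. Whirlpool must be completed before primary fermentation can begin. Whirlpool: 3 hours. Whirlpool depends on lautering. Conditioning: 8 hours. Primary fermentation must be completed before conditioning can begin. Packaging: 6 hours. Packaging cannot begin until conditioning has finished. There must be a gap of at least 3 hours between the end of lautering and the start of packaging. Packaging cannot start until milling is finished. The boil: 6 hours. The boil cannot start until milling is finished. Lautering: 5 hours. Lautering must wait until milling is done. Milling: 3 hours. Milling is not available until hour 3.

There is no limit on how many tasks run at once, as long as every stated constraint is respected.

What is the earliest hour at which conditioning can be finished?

28

Milling waits on its own release at hour 3, so it starts at hour 3 and finishes at 3 + 3 = hour 6.
Lautering waits on milling (finishes hour 6), so it starts at hour 6 and finishes at 6 + 5 = hour 11.
After lautering (finishes hour 11), whirlpool can start at hour 11 and finishes at hour 14.
Primary fermentation cannot begin until whirlpool (finishes hour 14). It runs from hour 14 to 14 + 6 = hour 20.
After primary fermentation (finishes hour 20), conditioning can start at hour 20 and finishes at hour 28.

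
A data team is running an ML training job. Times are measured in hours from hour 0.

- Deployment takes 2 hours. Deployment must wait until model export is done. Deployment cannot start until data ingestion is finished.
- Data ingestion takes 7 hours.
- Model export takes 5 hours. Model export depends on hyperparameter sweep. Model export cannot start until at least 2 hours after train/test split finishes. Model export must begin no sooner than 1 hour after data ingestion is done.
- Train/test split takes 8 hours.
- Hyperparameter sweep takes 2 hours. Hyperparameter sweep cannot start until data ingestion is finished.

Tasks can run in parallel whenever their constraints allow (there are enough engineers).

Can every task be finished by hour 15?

No

Train/test split has no prerequisites, so it starts at hour 0 and finishes at hour 8.
Data ingestion has no prerequisites, so it starts at hour 0 and finishes at hour 7.
Hyperparameter sweep waits on data ingestion (finishes hour 7), so it starts at hour 7 and finishes at 7 + 2 = hour 9.
Model export needs all of hyperparameter sweep (finishes hour 9); train/test split (finishes hour 8, plus 2-hour gap → hour 10); data ingestion (finishes hour 7, plus 1-hour gap → hour 8). That puts its earliest start at hour 10; it finishes at 10 + 5 = hour 15.
For deployment: model export (finishes hour 15); data ingestion (finishes hour 7). Taking the maximum gives a start of hour 15, and it finishes at 15 + 2 = hour 17.
The earliest everything can be done is hour 17, which is after the deadline of 15, so it is not possible.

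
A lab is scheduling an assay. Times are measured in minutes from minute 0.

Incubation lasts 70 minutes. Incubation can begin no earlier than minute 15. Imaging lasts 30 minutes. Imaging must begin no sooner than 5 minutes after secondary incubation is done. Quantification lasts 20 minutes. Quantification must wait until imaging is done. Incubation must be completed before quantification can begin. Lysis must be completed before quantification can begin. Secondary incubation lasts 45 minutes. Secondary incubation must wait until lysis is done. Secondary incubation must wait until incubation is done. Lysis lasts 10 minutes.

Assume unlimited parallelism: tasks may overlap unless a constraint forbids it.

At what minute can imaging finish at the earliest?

Incubation cannot begin until its own release at minute 15. It runs from minute 15 to 15 + 70 = minute 85.
Lysis can start immediately at minute 0; it finishes at minute 10.
Secondary incubation needs all of lysis (finishes minute 10); incubation (finishes minute 85). That puts its earliest start at minute 85; it finishes at 85 + 45 = minute 130.
Imaging waits on secondary incubation (finishes minute 130, plus 5-minute gap → minute 135), so it starts at minute 135 and finishes at 135 + 30 = minute 165.

165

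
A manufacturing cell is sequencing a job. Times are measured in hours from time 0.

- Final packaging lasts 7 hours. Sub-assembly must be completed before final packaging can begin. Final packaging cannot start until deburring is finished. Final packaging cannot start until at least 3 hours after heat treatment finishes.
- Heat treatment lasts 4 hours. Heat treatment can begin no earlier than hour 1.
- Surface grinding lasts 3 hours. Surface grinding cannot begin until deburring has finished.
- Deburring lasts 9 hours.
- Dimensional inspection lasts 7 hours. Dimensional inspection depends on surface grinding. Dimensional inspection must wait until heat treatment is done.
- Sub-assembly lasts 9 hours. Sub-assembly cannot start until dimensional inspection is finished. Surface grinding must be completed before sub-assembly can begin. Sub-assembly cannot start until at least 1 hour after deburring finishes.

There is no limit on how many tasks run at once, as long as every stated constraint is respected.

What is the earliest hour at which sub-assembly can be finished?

28

Heat treatment cannot begin until its own release at hour 1. It runs from hour 1 to 1 + 4 = hour 5.
Deburring can start immediately at hour 0; it finishes at hour 9.
Surface grinding cannot begin until deburring (finishes hour 9). It runs from hour 9 to 9 + 3 = hour 12.
Dimensional inspection needs all of surface grinding (finishes hour 12); heat treatment (finishes hour 5). That puts its earliest start at hour 12; it finishes at 12 + 7 = hour 19.
For sub-assembly: dimensional inspection (finishes hour 19); surface grinding (finishes hour 12); deburring (finishes hour 9, plus 1-hour gap → hour 10). Taking the maximum gives a start of hour 19, and it finishes at 19 + 9 = hour 28.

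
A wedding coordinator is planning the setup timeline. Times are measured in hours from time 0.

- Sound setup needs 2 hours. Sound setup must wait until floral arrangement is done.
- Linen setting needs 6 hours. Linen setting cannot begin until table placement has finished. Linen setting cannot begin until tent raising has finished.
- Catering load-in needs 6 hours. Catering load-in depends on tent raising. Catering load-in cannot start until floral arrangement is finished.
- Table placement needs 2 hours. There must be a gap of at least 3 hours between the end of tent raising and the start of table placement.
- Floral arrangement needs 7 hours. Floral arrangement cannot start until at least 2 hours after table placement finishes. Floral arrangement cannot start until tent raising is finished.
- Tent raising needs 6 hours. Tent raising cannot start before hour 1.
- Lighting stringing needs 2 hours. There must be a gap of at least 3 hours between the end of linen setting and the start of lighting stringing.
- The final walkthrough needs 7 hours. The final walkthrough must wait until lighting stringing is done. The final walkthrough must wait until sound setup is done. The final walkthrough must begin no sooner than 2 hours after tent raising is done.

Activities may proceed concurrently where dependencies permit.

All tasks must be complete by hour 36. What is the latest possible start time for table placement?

16

To finish by hour 36, the final walkthrough (duration 7) must start no later than hour 29.
Lighting stringing feeds into the final walkthrough (must start by hour 29); so lighting stringing must finish by hour 29 and therefore start by hour 27.
Linen setting must finish before lighting stringing (must start by hour 27, minus 3-hour gap → hour 24). With a 6-hour duration, linen setting must start by 24 − 6 = hour 18.
Since the final walkthrough (must start by hour 29) depends on it, sound setup must finish by hour 29. Backing off its 2-hour duration gives a latest start of hour 27.
Catering load-in must finish by hour 36; it takes 6 hours, so it must start by 36 − 6 = hour 30.
Floral arrangement feeds sound setup (must start by hour 27); catering load-in (must start by hour 30). Taking the minimum, floral arrangement must finish by hour 27 and start by 27 − 7 = hour 20.
For table placement: linen setting (must start by hour 18); floral arrangement (must start by hour 20, minus 2-hour gap → hour 18). The most restrictive is hour 18; with a 2-hour duration, table placement must start by hour 16.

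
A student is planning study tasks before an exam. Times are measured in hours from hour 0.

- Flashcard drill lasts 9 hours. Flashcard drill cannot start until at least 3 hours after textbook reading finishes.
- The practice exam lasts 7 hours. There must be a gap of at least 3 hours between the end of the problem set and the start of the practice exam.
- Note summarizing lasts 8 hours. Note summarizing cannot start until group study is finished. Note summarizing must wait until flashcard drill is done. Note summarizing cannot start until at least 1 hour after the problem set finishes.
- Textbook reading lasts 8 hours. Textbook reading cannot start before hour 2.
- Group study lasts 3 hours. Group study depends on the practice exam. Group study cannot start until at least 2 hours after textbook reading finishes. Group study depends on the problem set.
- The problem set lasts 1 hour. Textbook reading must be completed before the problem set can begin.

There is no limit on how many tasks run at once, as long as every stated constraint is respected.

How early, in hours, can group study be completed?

24

After its own release at hour 2, textbook reading can start at hour 2 and finishes at hour 10.
The problem set waits on textbook reading (finishes hour 10), so it starts at hour 10 and finishes at 10 + 1 = hour 11.
The practice exam waits on the problem set (finishes hour 11, plus 3-hour gap → hour 14), so it starts at hour 14 and finishes at 14 + 7 = hour 21.
Group study cannot start until the practice exam (finishes hour 21); textbook reading (finishes hour 10, plus 2-hour gap → hour 12); the problem set (finishes hour 11). The controlling bound is hour 21, so group study finishes at 21 + 3 = hour 24.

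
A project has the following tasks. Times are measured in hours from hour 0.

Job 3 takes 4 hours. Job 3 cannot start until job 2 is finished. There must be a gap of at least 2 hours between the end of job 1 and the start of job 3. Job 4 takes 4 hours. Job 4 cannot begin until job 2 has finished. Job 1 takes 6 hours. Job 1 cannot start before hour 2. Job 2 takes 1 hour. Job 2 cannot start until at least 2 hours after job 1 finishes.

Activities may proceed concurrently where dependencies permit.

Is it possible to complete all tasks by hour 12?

No

Job 1 waits on its own release at hour 2, so it starts at hour 2 and finishes at 2 + 6 = hour 8.
After job 1 (finishes hour 8, plus 2-hour gap → hour 10), job 2 can start at hour 10 and finishes at hour 11.
After job 2 (finishes hour 11), job 4 can start at hour 11 and finishes at hour 15.
Job 3 has to wait for job 2 (finishes hour 11); job 1 (finishes hour 8, plus 2-hour gap → hour 10). The latest of these is hour 11, so job 3 runs hour 11 to 11 + 4 = hour 15.
The earliest everything can be done is hour 15, which is after the deadline of 12, so it is not possible.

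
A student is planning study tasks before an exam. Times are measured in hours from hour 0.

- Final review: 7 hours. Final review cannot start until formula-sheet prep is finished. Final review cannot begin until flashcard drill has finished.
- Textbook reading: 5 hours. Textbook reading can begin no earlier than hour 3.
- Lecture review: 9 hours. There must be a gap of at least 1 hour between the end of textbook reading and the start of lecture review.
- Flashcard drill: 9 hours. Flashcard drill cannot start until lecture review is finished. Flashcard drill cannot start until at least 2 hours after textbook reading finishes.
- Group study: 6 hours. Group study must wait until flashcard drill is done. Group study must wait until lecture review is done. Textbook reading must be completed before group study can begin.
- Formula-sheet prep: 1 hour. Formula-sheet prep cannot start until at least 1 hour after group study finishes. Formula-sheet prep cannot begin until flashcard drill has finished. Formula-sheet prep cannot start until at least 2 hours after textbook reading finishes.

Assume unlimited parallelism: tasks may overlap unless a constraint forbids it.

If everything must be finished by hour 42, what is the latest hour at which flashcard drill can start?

Final review has no dependents, so it just needs to finish by hour 42. Starting by 42 − 7 = hour 35 achieves that.
Formula-sheet prep feeds into final review (must start by hour 35); so formula-sheet prep must finish by hour 35 and therefore start by hour 34.
Group study feeds into formula-sheet prep (must start by hour 34, minus 1-hour gap → hour 33); so group study must finish by hour 33 and therefore start by hour 27.
Flashcard drill must finish in time for group study (must start by hour 27); formula-sheet prep (must start by hour 34); final review (must start by hour 35). The tightest is hour 27, so flashcard drill must start by 27 − 9 = hour 18.

18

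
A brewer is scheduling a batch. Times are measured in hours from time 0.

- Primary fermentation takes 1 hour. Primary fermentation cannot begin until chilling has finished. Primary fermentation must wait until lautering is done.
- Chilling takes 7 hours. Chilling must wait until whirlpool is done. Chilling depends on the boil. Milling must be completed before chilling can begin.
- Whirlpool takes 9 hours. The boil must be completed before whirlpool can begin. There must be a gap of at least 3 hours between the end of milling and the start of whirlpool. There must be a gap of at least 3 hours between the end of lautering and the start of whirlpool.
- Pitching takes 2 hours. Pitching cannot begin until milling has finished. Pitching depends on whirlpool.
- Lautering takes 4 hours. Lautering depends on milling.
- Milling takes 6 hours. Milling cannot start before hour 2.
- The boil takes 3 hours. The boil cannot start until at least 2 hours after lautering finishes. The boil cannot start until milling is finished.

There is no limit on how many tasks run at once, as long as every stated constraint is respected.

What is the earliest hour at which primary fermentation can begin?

33

Milling cannot begin until its own release at hour 2. It runs from hour 2 to 2 + 6 = hour 8.
Lautering cannot begin until milling (finishes hour 8). It runs from hour 8 to 8 + 4 = hour 12.
The boil needs all of lautering (finishes hour 12, plus 2-hour gap → hour 14); milling (finishes hour 8). That puts its earliest start at hour 14; it finishes at 14 + 3 = hour 17.
Whirlpool has to wait for the boil (finishes hour 17); milling (finishes hour 8, plus 3-hour gap → hour 11); lautering (finishes hour 12, plus 3-hour gap → hour 15). The latest of these is hour 17, so whirlpool runs hour 17 to 17 + 9 = hour 26.
Chilling cannot start until whirlpool (finishes hour 26); the boil (finishes hour 17); milling (finishes hour 8). The controlling bound is hour 26, so chilling finishes at 26 + 7 = hour 33.
Primary fermentation waits on chilling (finishes hour 33); lautering (finishes hour 12). The latest of these is hour 33, which is the earliest primary fermentation can start.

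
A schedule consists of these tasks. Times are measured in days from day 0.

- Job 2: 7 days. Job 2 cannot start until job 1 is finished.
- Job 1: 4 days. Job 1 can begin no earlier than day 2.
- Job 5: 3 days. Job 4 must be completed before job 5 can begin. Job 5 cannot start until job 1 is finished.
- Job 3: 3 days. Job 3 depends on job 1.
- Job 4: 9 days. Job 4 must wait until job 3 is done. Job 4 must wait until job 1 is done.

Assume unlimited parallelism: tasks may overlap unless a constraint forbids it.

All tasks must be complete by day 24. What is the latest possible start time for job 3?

Job 5 must finish by day 24; it takes 3 days, so it must start by 24 − 3 = day 21.
Since job 5 (must start by day 21) depends on it, job 4 must finish by day 21. Backing off its 9-day duration gives a latest start of day 12.
Job 3 feeds into job 4 (must start by day 12); so job 3 must finish by day 12 and therefore start by day 9.

9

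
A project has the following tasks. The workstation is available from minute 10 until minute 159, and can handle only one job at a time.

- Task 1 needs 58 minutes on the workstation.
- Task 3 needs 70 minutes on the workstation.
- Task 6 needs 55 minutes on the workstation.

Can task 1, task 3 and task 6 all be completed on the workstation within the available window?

No

The workstation window is 159 − 10 = 149 minutes.
Running back to back, the jobs need 58 + 70 + 55 = 183 minutes on the workstation.
Since 183 > 149, they cannot all fit.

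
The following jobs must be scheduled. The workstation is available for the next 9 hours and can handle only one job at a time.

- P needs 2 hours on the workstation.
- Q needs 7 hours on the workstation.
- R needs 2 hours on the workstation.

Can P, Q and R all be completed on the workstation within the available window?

No

Running back to back, the jobs need 2 + 7 + 2 = 11 hours on the workstation.
Since 11 > 9, they cannot all fit.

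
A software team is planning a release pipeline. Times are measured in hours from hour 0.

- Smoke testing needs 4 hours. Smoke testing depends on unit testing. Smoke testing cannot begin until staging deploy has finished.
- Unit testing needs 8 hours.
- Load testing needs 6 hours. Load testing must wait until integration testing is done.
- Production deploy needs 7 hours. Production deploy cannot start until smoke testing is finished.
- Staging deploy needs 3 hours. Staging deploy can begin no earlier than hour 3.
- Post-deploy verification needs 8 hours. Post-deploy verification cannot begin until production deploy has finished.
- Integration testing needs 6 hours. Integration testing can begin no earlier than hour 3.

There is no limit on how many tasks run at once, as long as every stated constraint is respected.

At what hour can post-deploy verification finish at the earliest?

27

Staging deploy cannot begin until its own release at hour 3. It runs from hour 3 to 3 + 3 = hour 6.
Unit testing can start immediately at hour 0; it finishes at hour 8.
For smoke testing: unit testing (finishes hour 8); staging deploy (finishes hour 6). Taking the maximum gives a start of hour 8, and it finishes at 8 + 4 = hour 12.
Production deploy cannot begin until smoke testing (finishes hour 12). It runs from hour 12 to 12 + 7 = hour 19.
Post-deploy verification waits on production deploy (finishes hour 19), so it starts at hour 19 and finishes at 19 + 8 = hour 27.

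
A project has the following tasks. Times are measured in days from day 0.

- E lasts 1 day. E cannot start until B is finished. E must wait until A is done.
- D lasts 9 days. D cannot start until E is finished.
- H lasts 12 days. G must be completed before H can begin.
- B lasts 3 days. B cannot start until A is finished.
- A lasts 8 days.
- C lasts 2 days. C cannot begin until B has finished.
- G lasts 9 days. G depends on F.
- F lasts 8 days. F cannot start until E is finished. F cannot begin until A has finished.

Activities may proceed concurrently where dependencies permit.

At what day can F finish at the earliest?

Nothing blocks A, so it runs from day 0 to day 8.
B waits on A (finishes day 8), so it starts at day 8 and finishes at 8 + 3 = day 11.
E needs all of B (finishes day 11); A (finishes day 8). That puts its earliest start at day 11; it finishes at 11 + 1 = day 12.
F cannot start until E (finishes day 12); A (finishes day 8). The controlling bound is day 12, so F finishes at 12 + 8 = day 20.

20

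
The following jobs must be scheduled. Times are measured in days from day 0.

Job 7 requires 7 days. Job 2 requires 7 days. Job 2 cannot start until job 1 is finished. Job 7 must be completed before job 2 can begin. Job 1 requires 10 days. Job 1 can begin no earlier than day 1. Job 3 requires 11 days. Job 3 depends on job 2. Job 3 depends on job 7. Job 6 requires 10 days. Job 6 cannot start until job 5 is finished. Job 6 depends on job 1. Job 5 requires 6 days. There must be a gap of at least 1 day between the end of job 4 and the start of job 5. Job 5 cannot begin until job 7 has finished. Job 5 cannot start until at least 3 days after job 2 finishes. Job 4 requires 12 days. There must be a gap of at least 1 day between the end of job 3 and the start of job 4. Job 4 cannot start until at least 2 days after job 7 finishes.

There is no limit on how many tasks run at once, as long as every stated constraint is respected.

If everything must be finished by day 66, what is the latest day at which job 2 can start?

18

Job 6 has no dependents, so it just needs to finish by day 66. Starting by 66 − 10 = day 56 achieves that.
Job 5 feeds into job 6 (must start by day 56); so job 5 must finish by day 56 and therefore start by day 50.
Since job 5 (must start by day 50, minus 1-day gap → day 49) depends on it, job 4 must finish by day 49. Backing off its 12-day duration gives a latest start of day 37.
Since job 4 (must start by day 37, minus 1-day gap → day 36) depends on it, job 3 must finish by day 36. Backing off its 11-day duration gives a latest start of day 25.
For job 2: job 3 (must start by day 25); job 5 (must start by day 50, minus 3-day gap → day 47). The most restrictive is day 25; with a 7-day duration, job 2 must start by day 18.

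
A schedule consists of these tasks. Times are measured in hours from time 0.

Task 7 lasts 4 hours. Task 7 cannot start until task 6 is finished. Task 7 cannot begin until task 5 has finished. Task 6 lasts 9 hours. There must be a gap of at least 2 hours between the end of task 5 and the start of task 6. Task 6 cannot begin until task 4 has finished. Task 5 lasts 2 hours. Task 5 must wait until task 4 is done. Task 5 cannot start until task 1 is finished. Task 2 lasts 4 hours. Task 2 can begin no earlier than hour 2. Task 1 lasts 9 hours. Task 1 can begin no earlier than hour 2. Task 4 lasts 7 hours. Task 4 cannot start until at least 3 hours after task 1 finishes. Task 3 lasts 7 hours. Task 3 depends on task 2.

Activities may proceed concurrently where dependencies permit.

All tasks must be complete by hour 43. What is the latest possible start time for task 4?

19

To finish by hour 43, task 7 (duration 4) must start no later than hour 39.
Task 6 has to be done before task 7 (must start by hour 39). That means finishing by hour 39, i.e. starting by 39 − 9 = hour 30.
Task 5 has several dependents: task 6 (must start by hour 30, minus 2-hour gap → hour 28); task 7 (must start by hour 39). The earliest of those limits is hour 28, so task 5 must start by 28 − 2 = hour 26.
Task 4 feeds task 5 (must start by hour 26); task 6 (must start by hour 30). Taking the minimum, task 4 must finish by hour 26 and start by 26 − 7 = hour 19.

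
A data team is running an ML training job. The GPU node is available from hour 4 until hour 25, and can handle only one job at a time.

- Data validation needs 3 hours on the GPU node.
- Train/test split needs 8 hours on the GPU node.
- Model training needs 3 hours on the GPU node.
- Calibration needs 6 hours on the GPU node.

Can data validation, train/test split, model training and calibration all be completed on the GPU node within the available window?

Yes

The GPU node window is 25 − 4 = 21 hours.
Running back to back, the jobs need 3 + 8 + 3 + 6 = 20 hours on the GPU node.
Since 20 ≤ 21, they fit within the window.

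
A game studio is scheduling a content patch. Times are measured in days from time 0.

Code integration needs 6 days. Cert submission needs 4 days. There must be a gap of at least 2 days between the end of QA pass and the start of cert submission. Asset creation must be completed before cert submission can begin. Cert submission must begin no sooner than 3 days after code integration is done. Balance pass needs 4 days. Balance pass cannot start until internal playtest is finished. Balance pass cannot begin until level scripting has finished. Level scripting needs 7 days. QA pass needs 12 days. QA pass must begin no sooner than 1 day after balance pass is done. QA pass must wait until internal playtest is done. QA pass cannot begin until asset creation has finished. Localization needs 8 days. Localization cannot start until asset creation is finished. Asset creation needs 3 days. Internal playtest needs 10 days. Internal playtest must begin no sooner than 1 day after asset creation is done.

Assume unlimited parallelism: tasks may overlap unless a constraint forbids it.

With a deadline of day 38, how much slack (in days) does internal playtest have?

Nothing blocks asset creation, so it runs from day 0 to day 3.
Internal playtest waits on asset creation (finishes day 3, plus 1-day gap → day 4), so it starts at day 4 and finishes at 4 + 10 = day 14.

Working backward from the deadline:
To finish by day 38, cert submission (duration 4) must start no later than day 34.
QA pass must finish before cert submission (must start by day 34, minus 2-day gap → day 32). With a 12-day duration, QA pass must start by 32 − 12 = day 20.
Balance pass must finish before QA pass (must start by day 20, minus 1-day gap → day 19). With a 4-day duration, balance pass must start by 19 − 4 = day 15.
Internal playtest must finish in time for balance pass (must start by day 15); QA pass (must start by day 20). The tightest is day 15, so internal playtest must start by 15 − 10 = day 5.
So internal playtest can start as early as day 4 and as late as day 5, giving 5 − 4 = 1 day of slack.

1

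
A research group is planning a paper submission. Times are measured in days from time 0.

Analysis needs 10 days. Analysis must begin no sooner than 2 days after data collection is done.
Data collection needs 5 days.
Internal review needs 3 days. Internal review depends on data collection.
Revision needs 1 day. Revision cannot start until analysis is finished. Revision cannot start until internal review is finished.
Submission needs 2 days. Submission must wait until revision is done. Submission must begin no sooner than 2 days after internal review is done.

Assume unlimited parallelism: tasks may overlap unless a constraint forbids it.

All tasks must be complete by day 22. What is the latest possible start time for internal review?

Nothing follows submission; the deadline of day 22 is its only limit. It must start by 22 − 2 = day 20.
Since submission (must start by day 20) depends on it, revision must finish by day 20. Backing off its 1-day duration gives a latest start of day 19.
Internal review has several dependents: revision (must start by day 19); submission (must start by day 20, minus 2-day gap → day 18). The earliest of those limits is day 18, so internal review must start by 18 − 3 = day 15.

15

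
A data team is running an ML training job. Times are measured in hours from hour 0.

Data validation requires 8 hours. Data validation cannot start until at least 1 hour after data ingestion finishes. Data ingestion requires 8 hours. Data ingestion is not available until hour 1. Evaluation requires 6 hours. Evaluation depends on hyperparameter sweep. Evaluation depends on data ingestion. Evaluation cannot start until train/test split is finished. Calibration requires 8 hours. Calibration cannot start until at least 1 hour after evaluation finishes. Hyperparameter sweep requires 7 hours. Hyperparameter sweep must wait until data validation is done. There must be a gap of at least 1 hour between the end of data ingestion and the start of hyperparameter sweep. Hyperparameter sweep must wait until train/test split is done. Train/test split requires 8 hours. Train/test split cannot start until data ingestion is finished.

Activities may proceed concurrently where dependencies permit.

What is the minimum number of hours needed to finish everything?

40

Data ingestion cannot begin until its own release at hour 1. It runs from hour 1 to 1 + 8 = hour 9.
Train/test split waits on data ingestion (finishes hour 9), so it starts at hour 9 and finishes at 9 + 8 = hour 17.
Data validation cannot begin until data ingestion (finishes hour 9, plus 1-hour gap → hour 10). It runs from hour 10 to 10 + 8 = hour 18.
Hyperparameter sweep cannot start until data validation (finishes hour 18); data ingestion (finishes hour 9, plus 1-hour gap → hour 10); train/test split (finishes hour 17). The controlling bound is hour 18, so hyperparameter sweep finishes at 18 + 7 = hour 25.
Evaluation needs all of hyperparameter sweep (finishes hour 25); data ingestion (finishes hour 9); train/test split (finishes hour 17). That puts its earliest start at hour 25; it finishes at 25 + 6 = hour 31.
Calibration waits on evaluation (finishes hour 31, plus 1-hour gap → hour 32), so it starts at hour 32 and finishes at 32 + 8 = hour 40.
All tasks are finished once the last one completes. Finish times: Data ingestion at 9, Data validation at 18, Train/test split at 17, Hyperparameter sweep at 25, Evaluation at 31, Calibration at 40. The latest is hour 40.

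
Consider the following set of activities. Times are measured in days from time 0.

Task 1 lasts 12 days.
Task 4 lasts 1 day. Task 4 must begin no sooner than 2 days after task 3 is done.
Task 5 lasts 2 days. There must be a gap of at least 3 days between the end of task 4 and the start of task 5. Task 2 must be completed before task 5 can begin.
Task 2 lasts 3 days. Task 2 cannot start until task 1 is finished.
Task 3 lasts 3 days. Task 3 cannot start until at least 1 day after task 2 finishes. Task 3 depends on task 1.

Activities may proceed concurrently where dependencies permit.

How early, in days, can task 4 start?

Task 1 has no prerequisites, so it starts at day 0 and finishes at day 12.
Task 2 waits on task 1 (finishes day 12), so it starts at day 12 and finishes at 12 + 3 = day 15.
Task 3 has to wait for task 2 (finishes day 15, plus 1-day gap → day 16); task 1 (finishes day 12). The latest of these is day 16, so task 3 runs day 16 to 16 + 3 = day 19.
Task 4 waits on task 3 (finishes day 19, plus 2-day gap → day 21), so the earliest it can start is day 21.

21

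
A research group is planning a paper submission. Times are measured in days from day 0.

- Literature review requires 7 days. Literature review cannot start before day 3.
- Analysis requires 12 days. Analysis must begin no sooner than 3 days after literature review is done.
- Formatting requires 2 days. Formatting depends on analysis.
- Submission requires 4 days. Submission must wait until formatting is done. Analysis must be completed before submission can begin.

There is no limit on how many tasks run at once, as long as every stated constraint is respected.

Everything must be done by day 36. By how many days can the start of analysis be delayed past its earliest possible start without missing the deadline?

Literature review cannot begin until its own release at day 3. It runs from day 3 to 3 + 7 = day 10.
After literature review (finishes day 10, plus 3-day gap → day 13), analysis can start at day 13 and finishes at day 25.

Working backward from the deadline:
Nothing follows submission; the deadline of day 36 is its only limit. It must start by 36 − 4 = day 32.
Since submission (must start by day 32) depends on it, formatting must finish by day 32. Backing off its 2-day duration gives a latest start of day 30.
Analysis has several dependents: formatting (must start by day 30); submission (must start by day 32). The earliest of those limits is day 30, so analysis must start by 30 − 12 = day 18.
So analysis can start as early as day 13 and as late as day 18, giving 18 − 13 = 5 days of slack.

5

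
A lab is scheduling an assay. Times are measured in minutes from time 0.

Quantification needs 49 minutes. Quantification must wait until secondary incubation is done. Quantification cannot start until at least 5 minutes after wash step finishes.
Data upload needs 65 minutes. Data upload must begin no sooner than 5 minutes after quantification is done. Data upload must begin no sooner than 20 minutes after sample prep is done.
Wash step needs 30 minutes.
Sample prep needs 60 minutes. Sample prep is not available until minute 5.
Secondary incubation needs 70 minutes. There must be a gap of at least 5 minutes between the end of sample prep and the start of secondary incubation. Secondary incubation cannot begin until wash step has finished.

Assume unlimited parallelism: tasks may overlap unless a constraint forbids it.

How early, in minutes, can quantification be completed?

Wash step has no prerequisites, so it starts at minute 0 and finishes at minute 30.
After its own release at minute 5, sample prep can start at minute 5 and finishes at minute 65.
Secondary incubation needs all of sample prep (finishes minute 65, plus 5-minute gap → minute 70); wash step (finishes minute 30). That puts its earliest start at minute 70; it finishes at 70 + 70 = minute 140.
Quantification needs all of secondary incubation (finishes minute 140); wash step (finishes minute 30, plus 5-minute gap → minute 35). That puts its earliest start at minute 140; it finishes at 140 + 49 = minute 189.

189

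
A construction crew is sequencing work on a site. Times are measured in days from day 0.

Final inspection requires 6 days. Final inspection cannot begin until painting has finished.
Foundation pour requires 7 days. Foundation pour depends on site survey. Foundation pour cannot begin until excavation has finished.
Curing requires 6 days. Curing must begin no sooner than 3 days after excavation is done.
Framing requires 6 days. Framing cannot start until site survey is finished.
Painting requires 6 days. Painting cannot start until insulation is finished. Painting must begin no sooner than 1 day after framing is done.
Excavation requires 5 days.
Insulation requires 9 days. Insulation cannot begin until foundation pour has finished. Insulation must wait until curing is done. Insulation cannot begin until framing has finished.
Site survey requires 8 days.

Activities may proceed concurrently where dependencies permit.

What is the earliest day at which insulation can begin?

Excavation can start immediately at day 0; it finishes at day 5.
Curing cannot begin until excavation (finishes day 5, plus 3-day gap → day 8). It runs from day 8 to 8 + 6 = day 14.
Site survey can start immediately at day 0; it finishes at day 8.
After site survey (finishes day 8), framing can start at day 8 and finishes at day 14.
For foundation pour: site survey (finishes day 8); excavation (finishes day 5). Taking the maximum gives a start of day 8, and it finishes at 8 + 7 = day 15.
Insulation waits on foundation pour (finishes day 15); curing (finishes day 14); framing (finishes day 14). The latest of these is day 15, which is the earliest insulation can start.

15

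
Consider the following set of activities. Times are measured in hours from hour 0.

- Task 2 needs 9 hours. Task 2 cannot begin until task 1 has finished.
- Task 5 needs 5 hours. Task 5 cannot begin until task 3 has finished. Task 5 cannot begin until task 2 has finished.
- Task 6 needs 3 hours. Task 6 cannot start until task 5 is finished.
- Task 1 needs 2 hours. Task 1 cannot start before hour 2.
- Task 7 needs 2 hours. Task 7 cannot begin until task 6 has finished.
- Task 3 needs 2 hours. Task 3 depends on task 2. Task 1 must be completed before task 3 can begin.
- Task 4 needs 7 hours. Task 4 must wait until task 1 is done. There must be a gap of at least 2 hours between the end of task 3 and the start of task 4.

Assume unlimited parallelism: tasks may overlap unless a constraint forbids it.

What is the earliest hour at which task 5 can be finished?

20

After its own release at hour 2, task 1 can start at hour 2 and finishes at hour 4.
Task 2 waits on task 1 (finishes hour 4), so it starts at hour 4 and finishes at 4 + 9 = hour 13.
Task 3 has to wait for task 2 (finishes hour 13); task 1 (finishes hour 4). The latest of these is hour 13, so task 3 runs hour 13 to 13 + 2 = hour 15.
Task 5 cannot start until task 3 (finishes hour 15); task 2 (finishes hour 13). The controlling bound is hour 15, so task 5 finishes at 15 + 5 = hour 20.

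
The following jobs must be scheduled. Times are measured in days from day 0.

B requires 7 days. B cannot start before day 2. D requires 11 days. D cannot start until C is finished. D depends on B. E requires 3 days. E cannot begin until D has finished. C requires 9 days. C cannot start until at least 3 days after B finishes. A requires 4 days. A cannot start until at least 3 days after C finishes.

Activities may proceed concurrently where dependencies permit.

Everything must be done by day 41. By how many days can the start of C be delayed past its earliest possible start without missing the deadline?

6

B cannot begin until its own release at day 2. It runs from day 2 to 2 + 7 = day 9.
After B (finishes day 9, plus 3-day gap → day 12), C can start at day 12 and finishes at day 21.

Working backward from the deadline:
To finish by day 41, A (duration 4) must start no later than day 37.
E must finish by day 41; it takes 3 days, so it must start by 41 − 3 = day 38.
D has to be done before E (must start by day 38). That means finishing by day 38, i.e. starting by 38 − 11 = day 27.
C feeds A (must start by day 37, minus 3-day gap → day 34); D (must start by day 27). Taking the minimum, C must finish by day 27 and start by 27 − 9 = day 18.
So C can start as early as day 12 and as late as day 18, giving 18 − 12 = 6 days of slack.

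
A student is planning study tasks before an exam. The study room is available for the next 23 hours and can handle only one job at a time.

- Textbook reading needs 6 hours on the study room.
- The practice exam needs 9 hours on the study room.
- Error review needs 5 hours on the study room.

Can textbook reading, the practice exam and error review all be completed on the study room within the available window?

Running back to back, the jobs need 6 + 9 + 5 = 20 hours on the study room.
Since 20 ≤ 23, they fit within the window.

Yes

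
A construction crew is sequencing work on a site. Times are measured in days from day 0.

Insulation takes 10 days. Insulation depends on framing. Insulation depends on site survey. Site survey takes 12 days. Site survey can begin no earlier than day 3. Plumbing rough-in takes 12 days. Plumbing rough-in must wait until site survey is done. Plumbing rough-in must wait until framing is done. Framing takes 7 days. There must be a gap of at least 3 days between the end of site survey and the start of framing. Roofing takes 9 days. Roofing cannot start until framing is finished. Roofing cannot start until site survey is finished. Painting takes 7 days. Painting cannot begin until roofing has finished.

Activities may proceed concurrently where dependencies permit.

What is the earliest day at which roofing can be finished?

34

Site survey waits on its own release at day 3, so it starts at day 3 and finishes at 3 + 12 = day 15.
After site survey (finishes day 15, plus 3-day gap → day 18), framing can start at day 18 and finishes at day 25.
Roofing cannot start until framing (finishes day 25); site survey (finishes day 15). The controlling bound is day 25, so roofing finishes at 25 + 9 = day 34.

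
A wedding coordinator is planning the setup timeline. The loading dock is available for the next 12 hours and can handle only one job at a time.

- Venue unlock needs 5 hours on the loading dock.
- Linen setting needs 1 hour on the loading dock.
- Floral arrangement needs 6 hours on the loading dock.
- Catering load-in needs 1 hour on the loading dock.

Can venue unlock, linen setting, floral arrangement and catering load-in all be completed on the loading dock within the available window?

Running back to back, the jobs need 5 + 1 + 6 + 1 = 13 hours on the loading dock.
Since 13 > 12, they cannot all fit.

No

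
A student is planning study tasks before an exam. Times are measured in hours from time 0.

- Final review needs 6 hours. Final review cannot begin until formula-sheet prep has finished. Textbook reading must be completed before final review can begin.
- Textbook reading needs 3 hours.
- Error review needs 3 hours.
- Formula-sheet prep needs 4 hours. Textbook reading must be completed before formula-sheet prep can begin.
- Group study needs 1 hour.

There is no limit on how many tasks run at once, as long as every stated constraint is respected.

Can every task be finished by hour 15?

Yes

Group study has no prerequisites, so it starts at hour 0 and finishes at hour 1.
Error review has no prerequisites, so it starts at hour 0 and finishes at hour 3.
Nothing blocks textbook reading, so it runs from hour 0 to hour 3.
After textbook reading (finishes hour 3), formula-sheet prep can start at hour 3 and finishes at hour 7.
For final review: formula-sheet prep (finishes hour 7); textbook reading (finishes hour 3). Taking the maximum gives a start of hour 7, and it finishes at 7 + 6 = hour 13.
Every task is finished by hour 13, which is no later than the deadline of 15, so the schedule is feasible.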